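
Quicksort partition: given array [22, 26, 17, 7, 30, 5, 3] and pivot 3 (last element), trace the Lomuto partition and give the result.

Lomuto partition with pivot = 3:

Initial array: [22, 26, 17, 7, 30, 5, 3]

arr[0]=22 > 3: no swap
arr[1]=26 > 3: no swap
arr[2]=17 > 3: no swap
arr[3]=7 > 3: no swap
arr[4]=30 > 3: no swap
arr[5]=5 > 3: no swap

Place pivot at position 0: [3, 26, 17, 7, 30, 5, 22]
Pivot position: 0

After partitioning with pivot 3, the array becomes [3, 26, 17, 7, 30, 5, 22]. The pivot is placed at index 0. All elements to the left of the pivot are <= 3, and all elements to the right are > 3.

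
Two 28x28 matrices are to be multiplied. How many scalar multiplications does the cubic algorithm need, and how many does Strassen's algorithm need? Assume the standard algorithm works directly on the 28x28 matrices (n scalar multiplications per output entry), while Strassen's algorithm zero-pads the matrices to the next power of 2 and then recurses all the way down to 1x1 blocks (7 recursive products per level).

Matrix multiplication for 28x28 matrices:

Strassen's algorithm requires power-of-2 dimensions. Pad 28x28 to 32x32 (next power of 2).

Standard algorithm: 28^3 = 21952 multiplications
Strassen's algorithm: 7^(log2(32)) = 7^5 = 16807 multiplications
Savings: 21952 - 16807 = 5145 multiplications

Standard: 21952 multiplications (28^3). Strassen: 16807 multiplications (7^5, after padding to 32x32). Strassen reduces 8 recursive multiplications to 7 at each level.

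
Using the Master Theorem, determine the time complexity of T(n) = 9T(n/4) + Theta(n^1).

Master Theorem for T(n) = 9T(n/4) + O(n^1):

a = 9, b = 4, c = 1
log_b(a) = log_4(9) = 1.5850

Case 1: c = 1 < log_4(9) = 1.5850
T(n) = O(n^(log_4 9))

For T(n) = 9T(n/4) + O(n^1): log_4(9) = 1.5850. This is Case 1 of the Master Theorem (c < log_b(a), work dominated by leaves), giving O(n^(log_4 9)).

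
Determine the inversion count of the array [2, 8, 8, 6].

Finding inversions in [2, 8, 8, 6]:

(1, 3): arr[1]=8 > arr[3]=6
(2, 3): arr[2]=8 > arr[3]=6

Total inversions: 2

The array has 2 inversion(s): (1,3), (2,3). Each pair (i,j) satisfies i < j and arr[i] > arr[j].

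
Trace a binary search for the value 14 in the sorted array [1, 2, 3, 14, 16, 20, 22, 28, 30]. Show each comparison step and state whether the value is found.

Binary search for 14 in [1, 2, 3, 14, 16, 20, 22, 28, 30]:

lo=0, hi=8, mid=4, arr[mid]=16 -> 16 > 14, search left half
lo=0, hi=3, mid=1, arr[mid]=2 -> 2 < 14, search right half
lo=2, hi=3, mid=2, arr[mid]=3 -> 3 < 14, search right half
lo=3, hi=3, mid=3, arr[mid]=14 -> Found target at index 3!

Binary search finds 14 at index 3 after 4 comparisons. The search repeatedly halves the search space by comparing with the middle element.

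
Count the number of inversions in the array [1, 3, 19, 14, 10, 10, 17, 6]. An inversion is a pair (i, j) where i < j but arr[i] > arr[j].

Finding inversions in [1, 3, 19, 14, 10, 10, 17, 6]:

(2, 3): arr[2]=19 > arr[3]=14
(2, 4): arr[2]=19 > arr[4]=10
(2, 5): arr[2]=19 > arr[5]=10
(2, 6): arr[2]=19 > arr[6]=17
(2, 7): arr[2]=19 > arr[7]=6
(3, 4): arr[3]=14 > arr[4]=10
(3, 5): arr[3]=14 > arr[5]=10
(3, 7): arr[3]=14 > arr[7]=6
(4, 7): arr[4]=10 > arr[7]=6
(5, 7): arr[5]=10 > arr[7]=6
(6, 7): arr[6]=17 > arr[7]=6

Total inversions: 11

The array has 11 inversion(s): (2,3), (2,4), (2,5), (2,6), (2,7), (3,4), (3,5), (3,7), (4,7), (5,7), (6,7). Each pair (i,j) satisfies i < j and arr[i] > arr[j].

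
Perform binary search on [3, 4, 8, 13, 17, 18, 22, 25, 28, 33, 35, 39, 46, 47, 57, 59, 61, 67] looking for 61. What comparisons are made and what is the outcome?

Binary search for 61 in [3, 4, 8, 13, 17, 18, 22, 25, 28, 33, 35, 39, 46, 47, 57, 59, 61, 67]:

lo=0, hi=17, mid=8, arr[mid]=28 -> 28 < 61, search right half
lo=9, hi=17, mid=13, arr[mid]=47 -> 47 < 61, search right half
lo=14, hi=17, mid=15, arr[mid]=59 -> 59 < 61, search right half
lo=16, hi=17, mid=16, arr[mid]=61 -> Found target at index 16!

Binary search finds 61 at index 16 after 4 comparisons. The search repeatedly halves the search space by comparing with the middle element.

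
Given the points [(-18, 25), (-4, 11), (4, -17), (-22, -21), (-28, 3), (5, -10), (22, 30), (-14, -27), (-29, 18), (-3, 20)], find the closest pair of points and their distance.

Computing all pairwise distances among 10 points:

d((-18, 25), (-4, 11)) = 19.799
d((-18, 25), (4, -17)) = 47.4131
d((-18, 25), (-22, -21)) = 46.1736
d((-18, 25), (-28, 3)) = 24.1661
d((-18, 25), (5, -10)) = 41.8808
d((-18, 25), (22, 30)) = 40.3113
d((-18, 25), (-14, -27)) = 52.1536
d((-18, 25), (-29, 18)) = 13.0384
d((-18, 25), (-3, 20)) = 15.8114
d((-4, 11), (4, -17)) = 29.1204
d((-4, 11), (-22, -21)) = 36.7151
d((-4, 11), (-28, 3)) = 25.2982
d((-4, 11), (5, -10)) = 22.8473
d((-4, 11), (22, 30)) = 32.2025
d((-4, 11), (-14, -27)) = 39.2938
d((-4, 11), (-29, 18)) = 25.9615
d((-4, 11), (-3, 20)) = 9.0554
d((4, -17), (-22, -21)) = 26.3059
d((4, -17), (-28, 3)) = 37.7359
d((4, -17), (5, -10)) = 7.0711 <-- minimum
d((4, -17), (22, 30)) = 50.3289
d((4, -17), (-14, -27)) = 20.5913
d((4, -17), (-29, 18)) = 48.1041
d((4, -17), (-3, 20)) = 37.6563
d((-22, -21), (-28, 3)) = 24.7386
d((-22, -21), (5, -10)) = 29.1548
d((-22, -21), (22, 30)) = 67.3573
d((-22, -21), (-14, -27)) = 10.0
d((-22, -21), (-29, 18)) = 39.6232
d((-22, -21), (-3, 20)) = 45.1885
d((-28, 3), (5, -10)) = 35.4683
d((-28, 3), (22, 30)) = 56.8243
d((-28, 3), (-14, -27)) = 33.1059
d((-28, 3), (-29, 18)) = 15.0333
d((-28, 3), (-3, 20)) = 30.2324
d((5, -10), (22, 30)) = 43.4626
d((5, -10), (-14, -27)) = 25.4951
d((5, -10), (-29, 18)) = 44.0454
d((5, -10), (-3, 20)) = 31.0483
d((22, 30), (-14, -27)) = 67.4166
d((22, 30), (-29, 18)) = 52.3927
d((22, 30), (-3, 20)) = 26.9258
d((-14, -27), (-29, 18)) = 47.4342
d((-14, -27), (-3, 20)) = 48.2701
d((-29, 18), (-3, 20)) = 26.0768

Closest pair: (4, -17) and (5, -10) with distance 7.0711

The closest pair is (4, -17) and (5, -10) with Euclidean distance 7.0711. For 10 points, brute-force pairwise comparison is shown above. For large n, the divide-and-conquer algorithm (sort by x, recurse on halves, check the dividing strip) achieves O(n log n).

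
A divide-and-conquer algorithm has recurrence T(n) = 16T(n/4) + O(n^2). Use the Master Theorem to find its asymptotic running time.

Master Theorem for T(n) = 16T(n/4) + O(n^2):

a = 16, b = 4, c = 2
log_b(a) = log_4(16) = 2.0000

Case 2: c = 2 = log_4(16) = 2.0000
T(n) = O(n^2 log n) = O(n^2 log n)

For T(n) = 16T(n/4) + O(n^2): log_4(16) = 2.0000. This is Case 2 of the Master Theorem (c = log_b(a), equal work at all levels), giving O(n^2 log n).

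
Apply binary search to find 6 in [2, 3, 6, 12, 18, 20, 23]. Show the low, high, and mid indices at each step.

Binary search for 6 in [2, 3, 6, 12, 18, 20, 23]:

lo=0, hi=6, mid=3, arr[mid]=12 -> 12 > 6, search left half
lo=0, hi=2, mid=1, arr[mid]=3 -> 3 < 6, search right half
lo=2, hi=2, mid=2, arr[mid]=6 -> Found target at index 2!

Binary search finds 6 at index 2 after 3 comparisons. The search repeatedly halves the search space by comparing with the middle element.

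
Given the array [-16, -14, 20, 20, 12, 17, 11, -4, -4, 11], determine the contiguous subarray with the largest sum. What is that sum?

Using Kadane's algorithm on [-16, -14, 20, 20, 12, 17, 11, -4, -4, 11]:

Scanning through the array:
Position 1 (value -14): max_ending_here = -14, max_so_far = -14
Position 2 (value 20): max_ending_here = 20, max_so_far = 20
Position 3 (value 20): max_ending_here = 40, max_so_far = 40
Position 4 (value 12): max_ending_here = 52, max_so_far = 52
Position 5 (value 17): max_ending_here = 69, max_so_far = 69
Position 6 (value 11): max_ending_here = 80, max_so_far = 80
Position 7 (value -4): max_ending_here = 76, max_so_far = 80
Position 8 (value -4): max_ending_here = 72, max_so_far = 80
Position 9 (value 11): max_ending_here = 83, max_so_far = 83

Maximum subarray: [20, 20, 12, 17, 11, -4, -4, 11]
Maximum sum: 83

The maximum subarray is [20, 20, 12, 17, 11, -4, -4, 11] with sum 83. This subarray runs from index 2 to index 9.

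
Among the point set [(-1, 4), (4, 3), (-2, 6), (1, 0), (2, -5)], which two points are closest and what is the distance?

Computing all pairwise distances among 5 points:

d((-1, 4), (4, 3)) = 5.099
d((-1, 4), (-2, 6)) = 2.2361 <-- minimum
d((-1, 4), (1, 0)) = 4.4721
d((-1, 4), (2, -5)) = 9.4868
d((4, 3), (-2, 6)) = 6.7082
d((4, 3), (1, 0)) = 4.2426
d((4, 3), (2, -5)) = 8.2462
d((-2, 6), (1, 0)) = 6.7082
d((-2, 6), (2, -5)) = 11.7047
d((1, 0), (2, -5)) = 5.099

Closest pair: (-1, 4) and (-2, 6) with distance 2.2361

The closest pair is (-1, 4) and (-2, 6) with Euclidean distance 2.2361. For 5 points, brute-force pairwise comparison is shown above. For large n, the divide-and-conquer algorithm (sort by x, recurse on halves, check the dividing strip) achieves O(n log n).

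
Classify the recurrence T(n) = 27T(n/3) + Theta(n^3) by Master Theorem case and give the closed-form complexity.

Master Theorem for T(n) = 27T(n/3) + O(n^3):

a = 27, b = 3, c = 3
log_b(a) = log_3(27) = 3.0000

Case 2: c = 3 = log_3(27) = 3.0000
T(n) = O(n^3 log n) = O(n^3 log n)

For T(n) = 27T(n/3) + O(n^3): log_3(27) = 3.0000. This is Case 2 of the Master Theorem (c = log_b(a), equal work at all levels), giving O(n^3 log n).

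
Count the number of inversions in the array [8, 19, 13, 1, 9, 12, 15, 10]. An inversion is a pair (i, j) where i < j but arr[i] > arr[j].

Finding inversions in [8, 19, 13, 1, 9, 12, 15, 10]:

(0, 3): arr[0]=8 > arr[3]=1
(1, 2): arr[1]=19 > arr[2]=13
(1, 3): arr[1]=19 > arr[3]=1
(1, 4): arr[1]=19 > arr[4]=9
(1, 5): arr[1]=19 > arr[5]=12
(1, 6): arr[1]=19 > arr[6]=15
(1, 7): arr[1]=19 > arr[7]=10
(2, 3): arr[2]=13 > arr[3]=1
(2, 4): arr[2]=13 > arr[4]=9
(2, 5): arr[2]=13 > arr[5]=12
(2, 7): arr[2]=13 > arr[7]=10
(5, 7): arr[5]=12 > arr[7]=10
(6, 7): arr[6]=15 > arr[7]=10

Total inversions: 13

The array has 13 inversion(s): (0,3), (1,2), (1,3), (1,4), (1,5), (1,6), (1,7), (2,3), (2,4), (2,5), (2,7), (5,7), (6,7). Each pair (i,j) satisfies i < j and arr[i] > arr[j].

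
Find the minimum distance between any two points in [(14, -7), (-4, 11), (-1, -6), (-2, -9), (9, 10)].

Computing all pairwise distances among 5 points:

d((14, -7), (-4, 11)) = 25.4558
d((14, -7), (-1, -6)) = 15.0333
d((14, -7), (-2, -9)) = 16.1245
d((14, -7), (9, 10)) = 17.72
d((-4, 11), (-1, -6)) = 17.2627
d((-4, 11), (-2, -9)) = 20.0998
d((-4, 11), (9, 10)) = 13.0384
d((-1, -6), (-2, -9)) = 3.1623 <-- minimum
d((-1, -6), (9, 10)) = 18.868
d((-2, -9), (9, 10)) = 21.9545

Closest pair: (-1, -6) and (-2, -9) with distance 3.1623

The closest pair is (-1, -6) and (-2, -9) with Euclidean distance 3.1623. For 5 points, brute-force pairwise comparison is shown above. For large n, the divide-and-conquer algorithm (sort by x, recurse on halves, check the dividing strip) achieves O(n log n).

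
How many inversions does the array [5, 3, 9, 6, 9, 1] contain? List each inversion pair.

Finding inversions in [5, 3, 9, 6, 9, 1]:

(0, 1): arr[0]=5 > arr[1]=3
(0, 5): arr[0]=5 > arr[5]=1
(1, 5): arr[1]=3 > arr[5]=1
(2, 3): arr[2]=9 > arr[3]=6
(2, 5): arr[2]=9 > arr[5]=1
(3, 5): arr[3]=6 > arr[5]=1
(4, 5): arr[4]=9 > arr[5]=1

Total inversions: 7

The array has 7 inversion(s): (0,1), (0,5), (1,5), (2,3), (2,5), (3,5), (4,5). Each pair (i,j) satisfies i < j and arr[i] > arr[j].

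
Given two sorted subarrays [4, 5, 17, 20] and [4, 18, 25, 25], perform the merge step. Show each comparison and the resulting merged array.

Merging process:

Compare 4 vs 4: take 4 from left. Merged: [4]
Compare 5 vs 4: take 4 from right. Merged: [4, 4]
Compare 5 vs 18: take 5 from left. Merged: [4, 4, 5]
Compare 17 vs 18: take 17 from left. Merged: [4, 4, 5, 17]
Compare 20 vs 18: take 18 from right. Merged: [4, 4, 5, 17, 18]
Compare 20 vs 25: take 20 from left. Merged: [4, 4, 5, 17, 18, 20]
Append remaining from right: [25, 25]. Merged: [4, 4, 5, 17, 18, 20, 25, 25]

Final merged array: [4, 4, 5, 17, 18, 20, 25, 25]
Total comparisons: 6

The merged array is [4, 4, 5, 17, 18, 20, 25, 25], requiring 6 comparisons. The merge step runs in O(n) time where n is the total number of elements.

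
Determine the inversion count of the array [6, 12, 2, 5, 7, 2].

Finding inversions in [6, 12, 2, 5, 7, 2]:

(0, 2): arr[0]=6 > arr[2]=2
(0, 3): arr[0]=6 > arr[3]=5
(0, 5): arr[0]=6 > arr[5]=2
(1, 2): arr[1]=12 > arr[2]=2
(1, 3): arr[1]=12 > arr[3]=5
(1, 4): arr[1]=12 > arr[4]=7
(1, 5): arr[1]=12 > arr[5]=2
(3, 5): arr[3]=5 > arr[5]=2
(4, 5): arr[4]=7 > arr[5]=2

Total inversions: 9

The array has 9 inversion(s): (0,2), (0,3), (0,5), (1,2), (1,3), (1,4), (1,5), (3,5), (4,5). Each pair (i,j) satisfies i < j and arr[i] > arr[j].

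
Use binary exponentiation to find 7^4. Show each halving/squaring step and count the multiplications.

Computing 7^4 by squaring (build up from 7^1; each line after the first costs one multiplication):

7^1 = 7
7^2 = (7^1)^2 = 7^2 = 49
7^4 = (7^2)^2 = 49^2 = 2401

Result: 2401
Multiplications needed: 2 (2 lines after 7^1)

7^4 = 2401. Using exponentiation by squaring, this requires 2 multiplications. The key idea: if the exponent is even, square the half-power; if odd, multiply by the base once.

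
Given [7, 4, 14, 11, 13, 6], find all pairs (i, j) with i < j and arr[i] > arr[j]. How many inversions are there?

Finding inversions in [7, 4, 14, 11, 13, 6]:

(0, 1): arr[0]=7 > arr[1]=4
(0, 5): arr[0]=7 > arr[5]=6
(2, 3): arr[2]=14 > arr[3]=11
(2, 4): arr[2]=14 > arr[4]=13
(2, 5): arr[2]=14 > arr[5]=6
(3, 5): arr[3]=11 > arr[5]=6
(4, 5): arr[4]=13 > arr[5]=6

Total inversions: 7

The array has 7 inversion(s): (0,1), (0,5), (2,3), (2,4), (2,5), (3,5), (4,5). Each pair (i,j) satisfies i < j and arr[i] > arr[j].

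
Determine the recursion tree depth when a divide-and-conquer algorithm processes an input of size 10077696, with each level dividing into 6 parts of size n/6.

For divide and conquer with division factor 6:

Problem sizes at each level:
Level 0: 10077696
Level 1: 1679616
Level 2: 279936
Level 3: 46656
Level 4: 7776
Level 5: 1296
Level 6: 216
Level 7: 36
Level 8: 6
Level 9: 1

The root is level 0 and the size-1 base case is level 9 (the tree spans levels 0 through 9, i.e. 10 levels counting the root), so the depth is the number of divisions: log_6(10077696) = 9

The recursion tree depth is log_6(10077696) = 9. At each level, the problem size is divided by 6, so it takes 9 divisions to reduce to a base case of size 1. The algorithm makes 6 recursive calls at each level.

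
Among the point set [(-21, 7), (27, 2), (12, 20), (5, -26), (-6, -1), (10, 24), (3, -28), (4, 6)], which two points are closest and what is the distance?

Computing all pairwise distances among 8 points:

d((-21, 7), (27, 2)) = 48.2597
d((-21, 7), (12, 20)) = 35.4683
d((-21, 7), (5, -26)) = 42.0119
d((-21, 7), (-6, -1)) = 17.0
d((-21, 7), (10, 24)) = 35.3553
d((-21, 7), (3, -28)) = 42.4382
d((-21, 7), (4, 6)) = 25.02
d((27, 2), (12, 20)) = 23.4307
d((27, 2), (5, -26)) = 35.609
d((27, 2), (-6, -1)) = 33.1361
d((27, 2), (10, 24)) = 27.8029
d((27, 2), (3, -28)) = 38.4187
d((27, 2), (4, 6)) = 23.3452
d((12, 20), (5, -26)) = 46.5296
d((12, 20), (-6, -1)) = 27.6586
d((12, 20), (10, 24)) = 4.4721
d((12, 20), (3, -28)) = 48.8365
d((12, 20), (4, 6)) = 16.1245
d((5, -26), (-6, -1)) = 27.313
d((5, -26), (10, 24)) = 50.2494
d((5, -26), (3, -28)) = 2.8284 <-- minimum
d((5, -26), (4, 6)) = 32.0156
d((-6, -1), (10, 24)) = 29.6816
d((-6, -1), (3, -28)) = 28.4605
d((-6, -1), (4, 6)) = 12.2066
d((10, 24), (3, -28)) = 52.469
d((10, 24), (4, 6)) = 18.9737
d((3, -28), (4, 6)) = 34.0147

Closest pair: (5, -26) and (3, -28) with distance 2.8284

The closest pair is (5, -26) and (3, -28) with Euclidean distance 2.8284. For 8 points, brute-force pairwise comparison is shown above. For large n, the divide-and-conquer algorithm (sort by x, recurse on halves, check the dividing strip) achieves O(n log n).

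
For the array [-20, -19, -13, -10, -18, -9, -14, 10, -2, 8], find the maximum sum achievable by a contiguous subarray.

Using Kadane's algorithm on [-20, -19, -13, -10, -18, -9, -14, 10, -2, 8]:

Scanning through the array:
Position 1 (value -19): max_ending_here = -19, max_so_far = -19
Position 2 (value -13): max_ending_here = -13, max_so_far = -13
Position 3 (value -10): max_ending_here = -10, max_so_far = -10
Position 4 (value -18): max_ending_here = -18, max_so_far = -10
Position 5 (value -9): max_ending_here = -9, max_so_far = -9
Position 6 (value -14): max_ending_here = -14, max_so_far = -9
Position 7 (value 10): max_ending_here = 10, max_so_far = 10
Position 8 (value -2): max_ending_here = 8, max_so_far = 10
Position 9 (value 8): max_ending_here = 16, max_so_far = 16

Maximum subarray: [10, -2, 8]
Maximum sum: 16

The maximum subarray is [10, -2, 8] with sum 16. This subarray runs from index 7 to index 9.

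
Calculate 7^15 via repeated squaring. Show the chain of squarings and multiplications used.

Computing 7^15 by squaring (build up from 7^1; each line after the first costs one multiplication):

7^1 = 7
7^2 = (7^1)^2 = 7^2 = 49
7^3 = 7 * 7^2 = 7 * 49 = 343
7^6 = (7^3)^2 = 343^2 = 117649
7^7 = 7 * 7^6 = 7 * 117649 = 823543
7^14 = (7^7)^2 = 823543^2 = 678223072849
7^15 = 7 * 7^14 = 7 * 678223072849 = 4747561509943

Result: 4747561509943
Multiplications needed: 6 (6 lines after 7^1)

7^15 = 4747561509943. Using exponentiation by squaring, this requires 6 multiplications. The key idea: if the exponent is even, square the half-power; if odd, multiply by the base once.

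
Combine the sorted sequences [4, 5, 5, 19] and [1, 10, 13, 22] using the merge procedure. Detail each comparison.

Merging process:

Compare 4 vs 1: take 1 from right. Merged: [1]
Compare 4 vs 10: take 4 from left. Merged: [1, 4]
Compare 5 vs 10: take 5 from left. Merged: [1, 4, 5]
Compare 5 vs 10: take 5 from left. Merged: [1, 4, 5, 5]
Compare 19 vs 10: take 10 from right. Merged: [1, 4, 5, 5, 10]
Compare 19 vs 13: take 13 from right. Merged: [1, 4, 5, 5, 10, 13]
Compare 19 vs 22: take 19 from left. Merged: [1, 4, 5, 5, 10, 13, 19]
Append remaining from right: [22]. Merged: [1, 4, 5, 5, 10, 13, 19, 22]

Final merged array: [1, 4, 5, 5, 10, 13, 19, 22]
Total comparisons: 7

The merged array is [1, 4, 5, 5, 10, 13, 19, 22], requiring 7 comparisons. The merge step runs in O(n) time where n is the total number of elements.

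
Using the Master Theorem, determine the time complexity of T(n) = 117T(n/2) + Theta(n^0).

Master Theorem for T(n) = 117T(n/2) + O(n^0):

a = 117, b = 2, c = 0
log_b(a) = log_2(117) = 6.8704

Case 1: c = 0 < log_2(117) = 6.8704
T(n) = O(n^(log_2 117))

For T(n) = 117T(n/2) + O(n^0): log_2(117) = 6.8704. This is Case 1 of the Master Theorem (c < log_b(a), work dominated by leaves), giving O(n^(log_2 117)).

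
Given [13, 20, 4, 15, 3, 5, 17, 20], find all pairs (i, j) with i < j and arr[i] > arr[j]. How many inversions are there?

Finding inversions in [13, 20, 4, 15, 3, 5, 17, 20]:

(0, 2): arr[0]=13 > arr[2]=4
(0, 4): arr[0]=13 > arr[4]=3
(0, 5): arr[0]=13 > arr[5]=5
(1, 2): arr[1]=20 > arr[2]=4
(1, 3): arr[1]=20 > arr[3]=15
(1, 4): arr[1]=20 > arr[4]=3
(1, 5): arr[1]=20 > arr[5]=5
(1, 6): arr[1]=20 > arr[6]=17
(2, 4): arr[2]=4 > arr[4]=3
(3, 4): arr[3]=15 > arr[4]=3
(3, 5): arr[3]=15 > arr[5]=5

Total inversions: 11

The array has 11 inversion(s): (0,2), (0,4), (0,5), (1,2), (1,3), (1,4), (1,5), (1,6), (2,4), (3,4), (3,5). Each pair (i,j) satisfies i < j and arr[i] > arr[j].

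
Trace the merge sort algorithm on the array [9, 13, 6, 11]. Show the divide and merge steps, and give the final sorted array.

Merge sort trace:

Split: [9, 13, 6, 11] -> [9, 13] and [6, 11]
  Split: [9, 13] -> [9] and [13]
  Merge: [9] + [13] -> [9, 13]
  Split: [6, 11] -> [6] and [11]
  Merge: [6] + [11] -> [6, 11]
Merge: [9, 13] + [6, 11] -> [6, 9, 11, 13]

Final sorted array: [6, 9, 11, 13]

The merge sort proceeds by recursively splitting the array and merging sorted halves.
After all merges, the sorted array is [6, 9, 11, 13].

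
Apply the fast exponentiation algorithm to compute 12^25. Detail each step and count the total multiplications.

Computing 12^25 by squaring (build up from 12^1; each line after the first costs one multiplication):

12^1 = 12
12^2 = (12^1)^2 = 12^2 = 144
12^3 = 12 * 12^2 = 12 * 144 = 1728
12^6 = (12^3)^2 = 1728^2 = 2985984
12^12 = (12^6)^2 = 2985984^2 = 8916100448256
12^24 = (12^12)^2 = 8916100448256^2 = 79496847203390844133441536
12^25 = 12 * 12^24 = 12 * 79496847203390844133441536 = 953962166440690129601298432

Result: 953962166440690129601298432
Multiplications needed: 6 (6 lines after 12^1)

12^25 = 953962166440690129601298432. Using exponentiation by squaring, this requires 6 multiplications. The key idea: if the exponent is even, square the half-power; if odd, multiply by the base once.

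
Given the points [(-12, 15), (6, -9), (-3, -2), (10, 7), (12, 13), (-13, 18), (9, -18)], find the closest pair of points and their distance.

Computing all pairwise distances among 7 points:

d((-12, 15), (6, -9)) = 30.0
d((-12, 15), (-3, -2)) = 19.2354
d((-12, 15), (10, 7)) = 23.4094
d((-12, 15), (12, 13)) = 24.0832
d((-12, 15), (-13, 18)) = 3.1623 <-- minimum
d((-12, 15), (9, -18)) = 39.1152
d((6, -9), (-3, -2)) = 11.4018
d((6, -9), (10, 7)) = 16.4924
d((6, -9), (12, 13)) = 22.8035
d((6, -9), (-13, 18)) = 33.0151
d((6, -9), (9, -18)) = 9.4868
d((-3, -2), (10, 7)) = 15.8114
d((-3, -2), (12, 13)) = 21.2132
d((-3, -2), (-13, 18)) = 22.3607
d((-3, -2), (9, -18)) = 20.0
d((10, 7), (12, 13)) = 6.3246
d((10, 7), (-13, 18)) = 25.4951
d((10, 7), (9, -18)) = 25.02
d((12, 13), (-13, 18)) = 25.4951
d((12, 13), (9, -18)) = 31.1448
d((-13, 18), (9, -18)) = 42.19

Closest pair: (-12, 15) and (-13, 18) with distance 3.1623

The closest pair is (-12, 15) and (-13, 18) with Euclidean distance 3.1623. For 7 points, brute-force pairwise comparison is shown above. For large n, the divide-and-conquer algorithm (sort by x, recurse on halves, check the dividing strip) achieves O(n log n).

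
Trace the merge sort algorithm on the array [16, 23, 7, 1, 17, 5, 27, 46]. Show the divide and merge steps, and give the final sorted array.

Merge sort trace:

Split: [16, 23, 7, 1, 17, 5, 27, 46] -> [16, 23, 7, 1] and [17, 5, 27, 46]
  Split: [16, 23, 7, 1] -> [16, 23] and [7, 1]
    Split: [16, 23] -> [16] and [23]
    Merge: [16] + [23] -> [16, 23]
    Split: [7, 1] -> [7] and [1]
    Merge: [7] + [1] -> [1, 7]
  Merge: [16, 23] + [1, 7] -> [1, 7, 16, 23]
  Split: [17, 5, 27, 46] -> [17, 5] and [27, 46]
    Split: [17, 5] -> [17] and [5]
    Merge: [17] + [5] -> [5, 17]
    Split: [27, 46] -> [27] and [46]
    Merge: [27] + [46] -> [27, 46]
  Merge: [5, 17] + [27, 46] -> [5, 17, 27, 46]
Merge: [1, 7, 16, 23] + [5, 17, 27, 46] -> [1, 5, 7, 16, 17, 23, 27, 46]

Final sorted array: [1, 5, 7, 16, 17, 23, 27, 46]

The merge sort proceeds by recursively splitting the array and merging sorted halves.
After all merges, the sorted array is [1, 5, 7, 16, 17, 23, 27, 46].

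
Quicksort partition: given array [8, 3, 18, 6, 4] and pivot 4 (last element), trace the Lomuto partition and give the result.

Lomuto partition with pivot = 4:

Initial array: [8, 3, 18, 6, 4]

arr[0]=8 > 4: no swap
arr[1]=3 <= 4: swap with position 0, array becomes [3, 8, 18, 6, 4]
arr[2]=18 > 4: no swap
arr[3]=6 > 4: no swap

Place pivot at position 1: [3, 4, 18, 6, 8]
Pivot position: 1

After partitioning with pivot 4, the array becomes [3, 4, 18, 6, 8]. The pivot is placed at index 1. All elements to the left of the pivot are <= 4, and all elements to the right are > 4.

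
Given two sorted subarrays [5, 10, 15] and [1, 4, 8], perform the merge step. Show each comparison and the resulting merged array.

Merging process:

Compare 5 vs 1: take 1 from right. Merged: [1]
Compare 5 vs 4: take 4 from right. Merged: [1, 4]
Compare 5 vs 8: take 5 from left. Merged: [1, 4, 5]
Compare 10 vs 8: take 8 from right. Merged: [1, 4, 5, 8]
Append remaining from left: [10, 15]. Merged: [1, 4, 5, 8, 10, 15]

Final merged array: [1, 4, 5, 8, 10, 15]
Total comparisons: 4

The merged array is [1, 4, 5, 8, 10, 15], requiring 4 comparisons. The merge step runs in O(n) time where n is the total number of elements.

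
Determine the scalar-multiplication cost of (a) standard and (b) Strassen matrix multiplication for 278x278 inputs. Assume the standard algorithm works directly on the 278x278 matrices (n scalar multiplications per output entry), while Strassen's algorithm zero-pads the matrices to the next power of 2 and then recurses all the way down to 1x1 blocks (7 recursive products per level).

Matrix multiplication for 278x278 matrices:

Strassen's algorithm requires power-of-2 dimensions. Pad 278x278 to 512x512 (next power of 2).

Standard algorithm: 278^3 = 21484952 multiplications
Strassen's algorithm: 7^(log2(512)) = 7^9 = 40353607 multiplications
Difference: 21484952 - 40353607 = -18868655 (Strassen uses MORE here due to padding overhead — for small or just-over-power-of-2 n, padding can outweigh the per-level savings)

Standard: 21484952 multiplications (278^3). Strassen: 40353607 multiplications (7^9, after padding to 512x512). Strassen reduces 8 recursive multiplications to 7 at each level.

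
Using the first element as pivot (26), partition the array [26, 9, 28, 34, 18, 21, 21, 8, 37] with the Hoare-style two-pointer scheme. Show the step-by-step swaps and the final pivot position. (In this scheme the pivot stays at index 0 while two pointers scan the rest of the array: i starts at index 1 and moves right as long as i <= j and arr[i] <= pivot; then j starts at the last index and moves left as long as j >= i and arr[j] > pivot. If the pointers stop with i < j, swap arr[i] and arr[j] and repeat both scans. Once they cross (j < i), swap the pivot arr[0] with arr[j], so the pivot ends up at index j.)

Hoare-style two-pointer partition with pivot = 26:

Initial array: [26, 9, 28, 34, 18, 21, 21, 8, 37]

Pointers start at i = 1, j = 8.
i stops at index 2 (arr[2]=28 > 26), j stops at index 7 (arr[7]=8 <= 26): swap arr[2] and arr[7], array becomes [26, 9, 8, 34, 18, 21, 21, 28, 37]
i stops at index 3 (arr[3]=34 > 26), j stops at index 6 (arr[6]=21 <= 26): swap arr[3] and arr[6], array becomes [26, 9, 8, 21, 18, 21, 34, 28, 37]
i ends at 6, j ends at 5: the pointers have crossed (j < i), so scanning stops.

Swap pivot arr[0] with arr[5] to place pivot at position 5: [21, 9, 8, 21, 18, 26, 34, 28, 37]
Pivot position: 5

After partitioning with pivot 26, the array becomes [21, 9, 8, 21, 18, 26, 34, 28, 37]. The pivot is placed at index 5. All elements to the left of the pivot are <= 26, and all elements to the right are > 26.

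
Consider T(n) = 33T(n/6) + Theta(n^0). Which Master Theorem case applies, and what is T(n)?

Master Theorem for T(n) = 33T(n/6) + O(n^0):

a = 33, b = 6, c = 0
log_b(a) = log_6(33) = 1.9514

Case 1: c = 0 < log_6(33) = 1.9514
T(n) = O(n^(log_6 33))

For T(n) = 33T(n/6) + O(n^0): log_6(33) = 1.9514. This is Case 1 of the Master Theorem (c < log_b(a), work dominated by leaves), giving O(n^(log_6 33)).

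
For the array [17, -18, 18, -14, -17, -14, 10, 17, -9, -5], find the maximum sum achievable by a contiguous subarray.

Using Kadane's algorithm on [17, -18, 18, -14, -17, -14, 10, 17, -9, -5]:

Scanning through the array:
Position 1 (value -18): max_ending_here = -1, max_so_far = 17
Position 2 (value 18): max_ending_here = 18, max_so_far = 18
Position 3 (value -14): max_ending_here = 4, max_so_far = 18
Position 4 (value -17): max_ending_here = -13, max_so_far = 18
Position 5 (value -14): max_ending_here = -14, max_so_far = 18
Position 6 (value 10): max_ending_here = 10, max_so_far = 18
Position 7 (value 17): max_ending_here = 27, max_so_far = 27
Position 8 (value -9): max_ending_here = 18, max_so_far = 27
Position 9 (value -5): max_ending_here = 13, max_so_far = 27

Maximum subarray: [10, 17]
Maximum sum: 27

The maximum subarray is [10, 17] with sum 27. This subarray runs from index 6 to index 7.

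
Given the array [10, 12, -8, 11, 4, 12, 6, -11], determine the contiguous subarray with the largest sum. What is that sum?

Using Kadane's algorithm on [10, 12, -8, 11, 4, 12, 6, -11]:

Scanning through the array:
Position 1 (value 12): max_ending_here = 22, max_so_far = 22
Position 2 (value -8): max_ending_here = 14, max_so_far = 22
Position 3 (value 11): max_ending_here = 25, max_so_far = 25
Position 4 (value 4): max_ending_here = 29, max_so_far = 29
Position 5 (value 12): max_ending_here = 41, max_so_far = 41
Position 6 (value 6): max_ending_here = 47, max_so_far = 47
Position 7 (value -11): max_ending_here = 36, max_so_far = 47

Maximum subarray: [10, 12, -8, 11, 4, 12, 6]
Maximum sum: 47

The maximum subarray is [10, 12, -8, 11, 4, 12, 6] with sum 47. This subarray runs from index 0 to index 6.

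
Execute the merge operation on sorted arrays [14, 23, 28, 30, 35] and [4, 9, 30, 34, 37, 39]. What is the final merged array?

Merging process:

Compare 14 vs 4: take 4 from right. Merged: [4]
Compare 14 vs 9: take 9 from right. Merged: [4, 9]
Compare 14 vs 30: take 14 from left. Merged: [4, 9, 14]
Compare 23 vs 30: take 23 from left. Merged: [4, 9, 14, 23]
Compare 28 vs 30: take 28 from left. Merged: [4, 9, 14, 23, 28]
Compare 30 vs 30: take 30 from left. Merged: [4, 9, 14, 23, 28, 30]
Compare 35 vs 30: take 30 from right. Merged: [4, 9, 14, 23, 28, 30, 30]
Compare 35 vs 34: take 34 from right. Merged: [4, 9, 14, 23, 28, 30, 30, 34]
Compare 35 vs 37: take 35 from left. Merged: [4, 9, 14, 23, 28, 30, 30, 34, 35]
Append remaining from right: [37, 39]. Merged: [4, 9, 14, 23, 28, 30, 30, 34, 35, 37, 39]

Final merged array: [4, 9, 14, 23, 28, 30, 30, 34, 35, 37, 39]
Total comparisons: 9

The merged array is [4, 9, 14, 23, 28, 30, 30, 34, 35, 37, 39], requiring 9 comparisons. The merge step runs in O(n) time where n is the total number of elements.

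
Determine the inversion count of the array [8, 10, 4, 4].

Finding inversions in [8, 10, 4, 4]:

(0, 2): arr[0]=8 > arr[2]=4
(0, 3): arr[0]=8 > arr[3]=4
(1, 2): arr[1]=10 > arr[2]=4
(1, 3): arr[1]=10 > arr[3]=4

Total inversions: 4

The array has 4 inversion(s): (0,2), (0,3), (1,2), (1,3). Each pair (i,j) satisfies i < j and arr[i] > arr[j].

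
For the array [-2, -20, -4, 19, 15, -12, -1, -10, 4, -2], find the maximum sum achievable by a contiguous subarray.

Using Kadane's algorithm on [-2, -20, -4, 19, 15, -12, -1, -10, 4, -2]:

Scanning through the array:
Position 1 (value -20): max_ending_here = -20, max_so_far = -2
Position 2 (value -4): max_ending_here = -4, max_so_far = -2
Position 3 (value 19): max_ending_here = 19, max_so_far = 19
Position 4 (value 15): max_ending_here = 34, max_so_far = 34
Position 5 (value -12): max_ending_here = 22, max_so_far = 34
Position 6 (value -1): max_ending_here = 21, max_so_far = 34
Position 7 (value -10): max_ending_here = 11, max_so_far = 34
Position 8 (value 4): max_ending_here = 15, max_so_far = 34
Position 9 (value -2): max_ending_here = 13, max_so_far = 34

Maximum subarray: [19, 15]
Maximum sum: 34

The maximum subarray is [19, 15] with sum 34. This subarray runs from index 3 to index 4.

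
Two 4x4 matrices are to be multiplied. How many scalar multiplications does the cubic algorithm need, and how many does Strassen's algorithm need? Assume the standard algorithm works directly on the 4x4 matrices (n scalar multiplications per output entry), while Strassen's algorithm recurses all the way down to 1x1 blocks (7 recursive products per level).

Matrix multiplication for 4x4 matrices:

Standard algorithm: 4^3 = 64 multiplications
Strassen's algorithm: 7^(log2(4)) = 7^2 = 49 multiplications
Savings: 64 - 49 = 15 multiplications

Standard: 64 multiplications (4^3). Strassen: 49 multiplications (7^2). Strassen reduces 8 recursive multiplications to 7 at each level.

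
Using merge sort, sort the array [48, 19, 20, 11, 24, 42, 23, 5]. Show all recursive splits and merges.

Merge sort trace:

Split: [48, 19, 20, 11, 24, 42, 23, 5] -> [48, 19, 20, 11] and [24, 42, 23, 5]
  Split: [48, 19, 20, 11] -> [48, 19] and [20, 11]
    Split: [48, 19] -> [48] and [19]
    Merge: [48] + [19] -> [19, 48]
    Split: [20, 11] -> [20] and [11]
    Merge: [20] + [11] -> [11, 20]
  Merge: [19, 48] + [11, 20] -> [11, 19, 20, 48]
  Split: [24, 42, 23, 5] -> [24, 42] and [23, 5]
    Split: [24, 42] -> [24] and [42]
    Merge: [24] + [42] -> [24, 42]
    Split: [23, 5] -> [23] and [5]
    Merge: [23] + [5] -> [5, 23]
  Merge: [24, 42] + [5, 23] -> [5, 23, 24, 42]
Merge: [11, 19, 20, 48] + [5, 23, 24, 42] -> [5, 11, 19, 20, 23, 24, 42, 48]

Final sorted array: [5, 11, 19, 20, 23, 24, 42, 48]

The merge sort proceeds by recursively splitting the array and merging sorted halves.
After all merges, the sorted array is [5, 11, 19, 20, 23, 24, 42, 48].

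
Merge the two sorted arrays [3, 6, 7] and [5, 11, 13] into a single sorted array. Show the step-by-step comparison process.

Merging process:

Compare 3 vs 5: take 3 from left. Merged: [3]
Compare 6 vs 5: take 5 from right. Merged: [3, 5]
Compare 6 vs 11: take 6 from left. Merged: [3, 5, 6]
Compare 7 vs 11: take 7 from left. Merged: [3, 5, 6, 7]
Append remaining from right: [11, 13]. Merged: [3, 5, 6, 7, 11, 13]

Final merged array: [3, 5, 6, 7, 11, 13]
Total comparisons: 4

The merged array is [3, 5, 6, 7, 11, 13], requiring 4 comparisons. The merge step runs in O(n) time where n is the total number of elements.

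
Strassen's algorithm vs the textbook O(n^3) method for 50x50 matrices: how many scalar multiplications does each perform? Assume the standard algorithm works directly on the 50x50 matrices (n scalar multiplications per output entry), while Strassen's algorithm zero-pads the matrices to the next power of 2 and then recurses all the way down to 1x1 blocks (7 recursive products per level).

Matrix multiplication for 50x50 matrices:

Strassen's algorithm requires power-of-2 dimensions. Pad 50x50 to 64x64 (next power of 2).

Standard algorithm: 50^3 = 125000 multiplications
Strassen's algorithm: 7^(log2(64)) = 7^6 = 117649 multiplications
Savings: 125000 - 117649 = 7351 multiplications

Standard: 125000 multiplications (50^3). Strassen: 117649 multiplications (7^6, after padding to 64x64). Strassen reduces 8 recursive multiplications to 7 at each level.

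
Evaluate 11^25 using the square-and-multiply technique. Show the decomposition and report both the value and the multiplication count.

Computing 11^25 by squaring (build up from 11^1; each line after the first costs one multiplication):

11^1 = 11
11^2 = (11^1)^2 = 11^2 = 121
11^3 = 11 * 11^2 = 11 * 121 = 1331
11^6 = (11^3)^2 = 1331^2 = 1771561
11^12 = (11^6)^2 = 1771561^2 = 3138428376721
11^24 = (11^12)^2 = 3138428376721^2 = 9849732675807611094711841
11^25 = 11 * 11^24 = 11 * 9849732675807611094711841 = 108347059433883722041830251

Result: 108347059433883722041830251
Multiplications needed: 6 (6 lines after 11^1)

11^25 = 108347059433883722041830251. Using exponentiation by squaring, this requires 6 multiplications. The key idea: if the exponent is even, square the half-power; if odd, multiply by the base once.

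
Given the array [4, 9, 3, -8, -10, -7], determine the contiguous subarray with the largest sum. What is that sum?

Using Kadane's algorithm on [4, 9, 3, -8, -10, -7]:

Scanning through the array:
Position 1 (value 9): max_ending_here = 13, max_so_far = 13
Position 2 (value 3): max_ending_here = 16, max_so_far = 16
Position 3 (value -8): max_ending_here = 8, max_so_far = 16
Position 4 (value -10): max_ending_here = -2, max_so_far = 16
Position 5 (value -7): max_ending_here = -7, max_so_far = 16

Maximum subarray: [4, 9, 3]
Maximum sum: 16

The maximum subarray is [4, 9, 3] with sum 16. This subarray runs from index 0 to index 2.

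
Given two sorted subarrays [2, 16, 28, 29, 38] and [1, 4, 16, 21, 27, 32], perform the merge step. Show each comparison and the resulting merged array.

Merging process:

Compare 2 vs 1: take 1 from right. Merged: [1]
Compare 2 vs 4: take 2 from left. Merged: [1, 2]
Compare 16 vs 4: take 4 from right. Merged: [1, 2, 4]
Compare 16 vs 16: take 16 from left. Merged: [1, 2, 4, 16]
Compare 28 vs 16: take 16 from right. Merged: [1, 2, 4, 16, 16]
Compare 28 vs 21: take 21 from right. Merged: [1, 2, 4, 16, 16, 21]
Compare 28 vs 27: take 27 from right. Merged: [1, 2, 4, 16, 16, 21, 27]
Compare 28 vs 32: take 28 from left. Merged: [1, 2, 4, 16, 16, 21, 27, 28]
Compare 29 vs 32: take 29 from left. Merged: [1, 2, 4, 16, 16, 21, 27, 28, 29]
Compare 38 vs 32: take 32 from right. Merged: [1, 2, 4, 16, 16, 21, 27, 28, 29, 32]
Append remaining from left: [38]. Merged: [1, 2, 4, 16, 16, 21, 27, 28, 29, 32, 38]

Final merged array: [1, 2, 4, 16, 16, 21, 27, 28, 29, 32, 38]
Total comparisons: 10

The merged array is [1, 2, 4, 16, 16, 21, 27, 28, 29, 32, 38], requiring 10 comparisons. The merge step runs in O(n) time where n is the total number of elements.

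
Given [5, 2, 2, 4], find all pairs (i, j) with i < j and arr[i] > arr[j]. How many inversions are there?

Finding inversions in [5, 2, 2, 4]:

(0, 1): arr[0]=5 > arr[1]=2
(0, 2): arr[0]=5 > arr[2]=2
(0, 3): arr[0]=5 > arr[3]=4

Total inversions: 3

The array has 3 inversion(s): (0,1), (0,2), (0,3). Each pair (i,j) satisfies i < j and arr[i] > arr[j].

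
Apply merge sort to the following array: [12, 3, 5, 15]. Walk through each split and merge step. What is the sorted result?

Merge sort trace:

Split: [12, 3, 5, 15] -> [12, 3] and [5, 15]
  Split: [12, 3] -> [12] and [3]
  Merge: [12] + [3] -> [3, 12]
  Split: [5, 15] -> [5] and [15]
  Merge: [5] + [15] -> [5, 15]
Merge: [3, 12] + [5, 15] -> [3, 5, 12, 15]

Final sorted array: [3, 5, 12, 15]

The merge sort proceeds by recursively splitting the array and merging sorted halves.
After all merges, the sorted array is [3, 5, 12, 15].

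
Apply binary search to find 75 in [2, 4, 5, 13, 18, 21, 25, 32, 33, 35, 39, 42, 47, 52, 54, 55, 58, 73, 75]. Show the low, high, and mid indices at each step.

Binary search for 75 in [2, 4, 5, 13, 18, 21, 25, 32, 33, 35, 39, 42, 47, 52, 54, 55, 58, 73, 75]:

lo=0, hi=18, mid=9, arr[mid]=35 -> 35 < 75, search right half
lo=10, hi=18, mid=14, arr[mid]=54 -> 54 < 75, search right half
lo=15, hi=18, mid=16, arr[mid]=58 -> 58 < 75, search right half
lo=17, hi=18, mid=17, arr[mid]=73 -> 73 < 75, search right half
lo=18, hi=18, mid=18, arr[mid]=75 -> Found target at index 18!

Binary search finds 75 at index 18 after 5 comparisons. The search repeatedly halves the search space by comparing with the middle element.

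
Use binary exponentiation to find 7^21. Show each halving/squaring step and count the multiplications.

Computing 7^21 by squaring (build up from 7^1; each line after the first costs one multiplication):

7^1 = 7
7^2 = (7^1)^2 = 7^2 = 49
7^4 = (7^2)^2 = 49^2 = 2401
7^5 = 7 * 7^4 = 7 * 2401 = 16807
7^10 = (7^5)^2 = 16807^2 = 282475249
7^20 = (7^10)^2 = 282475249^2 = 79792266297612001
7^21 = 7 * 7^20 = 7 * 79792266297612001 = 558545864083284007

Result: 558545864083284007
Multiplications needed: 6 (6 lines after 7^1)

7^21 = 558545864083284007. Using exponentiation by squaring, this requires 6 multiplications. The key idea: if the exponent is even, square the half-power; if odd, multiply by the base once.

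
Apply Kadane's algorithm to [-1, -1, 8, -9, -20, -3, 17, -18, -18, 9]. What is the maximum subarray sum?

Using Kadane's algorithm on [-1, -1, 8, -9, -20, -3, 17, -18, -18, 9]:

Scanning through the array:
Position 1 (value -1): max_ending_here = -1, max_so_far = -1
Position 2 (value 8): max_ending_here = 8, max_so_far = 8
Position 3 (value -9): max_ending_here = -1, max_so_far = 8
Position 4 (value -20): max_ending_here = -20, max_so_far = 8
Position 5 (value -3): max_ending_here = -3, max_so_far = 8
Position 6 (value 17): max_ending_here = 17, max_so_far = 17
Position 7 (value -18): max_ending_here = -1, max_so_far = 17
Position 8 (value -18): max_ending_here = -18, max_so_far = 17
Position 9 (value 9): max_ending_here = 9, max_so_far = 17

Maximum subarray: [17]
Maximum sum: 17

The maximum subarray is [17] with sum 17. This subarray runs from index 6 to index 6.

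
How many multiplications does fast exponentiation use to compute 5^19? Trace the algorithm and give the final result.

Computing 5^19 by squaring (build up from 5^1; each line after the first costs one multiplication):

5^1 = 5
5^2 = (5^1)^2 = 5^2 = 25
5^4 = (5^2)^2 = 25^2 = 625
5^8 = (5^4)^2 = 625^2 = 390625
5^9 = 5 * 5^8 = 5 * 390625 = 1953125
5^18 = (5^9)^2 = 1953125^2 = 3814697265625
5^19 = 5 * 5^18 = 5 * 3814697265625 = 19073486328125

Result: 19073486328125
Multiplications needed: 6 (6 lines after 5^1)

5^19 = 19073486328125. Using exponentiation by squaring, this requires 6 multiplications. The key idea: if the exponent is even, square the half-power; if odd, multiply by the base once.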